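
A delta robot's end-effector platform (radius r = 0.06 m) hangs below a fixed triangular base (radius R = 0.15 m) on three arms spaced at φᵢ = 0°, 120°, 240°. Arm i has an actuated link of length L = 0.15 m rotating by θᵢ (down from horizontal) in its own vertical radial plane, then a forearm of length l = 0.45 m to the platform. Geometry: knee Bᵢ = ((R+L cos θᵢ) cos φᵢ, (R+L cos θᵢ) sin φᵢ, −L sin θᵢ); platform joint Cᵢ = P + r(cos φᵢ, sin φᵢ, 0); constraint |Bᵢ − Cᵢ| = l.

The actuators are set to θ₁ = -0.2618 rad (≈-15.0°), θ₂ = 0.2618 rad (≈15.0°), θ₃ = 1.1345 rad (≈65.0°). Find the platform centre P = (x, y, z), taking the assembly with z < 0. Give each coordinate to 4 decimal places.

φ1=0.0°: virtual centre (0.2349, 0.0000, 0.0388), radius l
φ2=120.0°: virtual centre (-0.1174, 0.2034, -0.0388), radius l
φ3=240.0°: virtual centre (-0.0767, -0.1328, -0.1359), radius l
|O₂|²−|O₁|² = 0.0000;  |O₃|²−|O₁|² = -0.0147
[-0.7047 0.4068 -0.1553]·P = 0.0000;  [-0.6232 -0.2657 -0.3495]·P = -0.0147
Cramer: x(z) = 0.0135-0.4163z;  y(z) = 0.0235-0.3393z
quadratic in z: (1.2884)z²+(0.0907)z+(-0.1514)=0, √Δ=0.8881 → z ∈ {-0.3799, 0.3095}; z = -0.3799 (taking z<0)
x = 0.1717, y = 0.1523

(0.1717, 0.1523, -0.3799)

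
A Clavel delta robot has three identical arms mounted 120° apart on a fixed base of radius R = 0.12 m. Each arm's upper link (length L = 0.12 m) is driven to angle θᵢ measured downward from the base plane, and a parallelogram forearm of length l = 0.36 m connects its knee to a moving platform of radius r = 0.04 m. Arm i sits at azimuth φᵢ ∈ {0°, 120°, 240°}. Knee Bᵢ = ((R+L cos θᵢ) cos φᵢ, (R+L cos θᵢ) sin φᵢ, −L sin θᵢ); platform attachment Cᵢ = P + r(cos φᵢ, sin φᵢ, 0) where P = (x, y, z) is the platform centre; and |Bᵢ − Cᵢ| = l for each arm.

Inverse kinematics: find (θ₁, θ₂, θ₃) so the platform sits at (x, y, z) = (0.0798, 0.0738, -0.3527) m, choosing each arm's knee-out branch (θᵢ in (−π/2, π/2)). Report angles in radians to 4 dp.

φ1=0.0° → target in arm frame (0.0798, 0.0738)
  A cos θ + B sin θ = C:  0.0002·cos θ + -0.3527·sin θ = -0.0610
  θ1 = atan2(B,A) + arccos(C/0.3527) = 0.1744
arm 2 (φ=120.0°): x'=0.0240, y'=-0.1060
  e−x'=0.0560;  (l²−L²−(e−x')²−y'²−z²)/2L = -0.0982
  γ=atan2(-0.3527,0.0560)=-1.4134;  ψ=arccos(-0.2750)=1.8494;  θ2=γ+ψ≈0.4360
φ3=240.0° → target in arm frame (-0.1038, 0.0322)
  e−x'=0.1838;  (l²−L²−(e−x')²−y'²−z²)/2L = -0.1834
  γ=atan2(-0.3527,0.1838)=-1.0904;  ψ=arccos(-0.4612)=2.0501;  θ3=γ+ψ≈0.9598

θ₁ = 0.1744, θ₂ = 0.4360, θ₃ = 0.9598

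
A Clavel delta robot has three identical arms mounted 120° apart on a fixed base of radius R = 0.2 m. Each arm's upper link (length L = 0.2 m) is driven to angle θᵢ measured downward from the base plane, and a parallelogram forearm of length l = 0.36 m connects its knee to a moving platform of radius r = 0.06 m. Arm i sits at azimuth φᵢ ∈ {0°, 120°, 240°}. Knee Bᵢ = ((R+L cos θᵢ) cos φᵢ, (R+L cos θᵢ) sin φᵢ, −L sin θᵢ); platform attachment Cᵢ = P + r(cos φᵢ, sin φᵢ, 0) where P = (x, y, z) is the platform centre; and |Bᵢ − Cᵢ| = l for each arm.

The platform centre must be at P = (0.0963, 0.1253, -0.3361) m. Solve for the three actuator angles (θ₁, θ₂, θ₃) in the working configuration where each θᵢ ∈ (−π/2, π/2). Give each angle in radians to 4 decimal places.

θ₁ = 0.4363, θ₂ = 0.6110, θ₃ = 1.3963

arm 1 (φ=0.0°): x'=0.0963, y'=0.1253
  e−x'=0.0437;  (l²−L²−(e−x')²−y'²−z²)/2L = -0.1024
  γ=atan2(-0.3361,0.0437)=-1.4415;  ψ=arccos(-0.3022)=1.8778;  θ1=γ+ψ≈0.4363
rotate P by −φ2: (0.0604, -0.1460, -0.3361)
  A cos θ + B sin θ = C:  0.0796·cos θ + -0.3361·sin θ = -0.1276
  θ2 = atan2(B,A) + arccos(C/0.3454) = 0.6110
φ3=240.0° → target in arm frame (-0.1567, 0.0207)
  e−x'=0.2967;  (l²−L²−(e−x')²−y'²−z²)/2L = -0.2795
  √(A²+B²)=0.4483;  θ3 = -0.8476+2.2440 ≈ 1.3963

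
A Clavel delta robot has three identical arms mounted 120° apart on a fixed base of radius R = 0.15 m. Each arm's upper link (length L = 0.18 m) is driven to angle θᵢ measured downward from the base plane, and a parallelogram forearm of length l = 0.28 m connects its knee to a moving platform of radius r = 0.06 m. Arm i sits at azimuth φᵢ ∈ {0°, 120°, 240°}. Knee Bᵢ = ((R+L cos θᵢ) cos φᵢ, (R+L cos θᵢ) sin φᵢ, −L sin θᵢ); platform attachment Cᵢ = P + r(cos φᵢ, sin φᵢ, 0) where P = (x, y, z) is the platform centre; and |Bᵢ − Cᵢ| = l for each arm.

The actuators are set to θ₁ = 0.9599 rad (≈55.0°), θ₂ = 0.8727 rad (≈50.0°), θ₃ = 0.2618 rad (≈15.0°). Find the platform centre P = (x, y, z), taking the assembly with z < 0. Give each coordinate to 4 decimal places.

(-0.0531, -0.0679, -0.2620)

O1 = (0.1932·cos0.0°, 0.1932·sin0.0°, -0.1474) = (0.1932, 0.0000, -0.1474)
O2 = (0.2057·cos120.0°, 0.2057·sin120.0°, -0.1379) = (-0.1028, 0.1781, -0.1379)
O3 = (0.2639·cos240.0°, 0.2639·sin240.0°, -0.0466) = (-0.1319, -0.2285, -0.0466)
|O₂|²−|O₁|² = 0.0022;  |O₃|²−|O₁|² = 0.0127
linear system: -0.5922x+0.3563y = 0.0022−0.0191z; -0.6504x+-0.4570y = 0.0127−0.2017z
Cramer: x(z) = -0.0111+0.1604z;  y(z) = -0.0121+0.2131z
into |P−O₁|² = l²: 1.0711z² + 0.2242z + -0.0148 = 0;  Δ = 0.1136;  z = -0.2620 or 0.0527 → z<0 root = -0.2620
x = -0.0531, y = -0.0679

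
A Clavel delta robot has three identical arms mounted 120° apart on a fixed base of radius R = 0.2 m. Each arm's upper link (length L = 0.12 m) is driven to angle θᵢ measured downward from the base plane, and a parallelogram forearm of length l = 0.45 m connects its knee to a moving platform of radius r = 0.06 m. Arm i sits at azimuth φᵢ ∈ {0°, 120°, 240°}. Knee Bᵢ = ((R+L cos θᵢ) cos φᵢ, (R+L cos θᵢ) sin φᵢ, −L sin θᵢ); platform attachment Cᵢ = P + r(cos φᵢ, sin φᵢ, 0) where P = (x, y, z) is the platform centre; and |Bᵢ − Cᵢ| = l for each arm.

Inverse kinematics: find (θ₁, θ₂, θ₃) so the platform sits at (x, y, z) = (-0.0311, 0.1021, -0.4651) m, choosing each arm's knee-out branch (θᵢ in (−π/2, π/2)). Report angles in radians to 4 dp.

θ₁ = 0.9603, θ₂ = 0.3495, θ₃ = 1.1349

arm 1 (φ=0.0°): x'=-0.0311, y'=0.1021
  e−x'=0.1711;  (l²−L²−(e−x')²−y'²−z²)/2L = -0.2830
  √(A²+B²)=0.4956;  θ1 = -1.2183+2.1786 ≈ 0.9603
rotate P by −φ2: (0.1040, -0.0241, -0.4651)
  e−x'=0.0360;  (l²−L²−(e−x')²−y'²−z²)/2L = -0.1254
  √(A²+B²)=0.4665;  θ2 = -1.4935+1.8430 ≈ 0.3495
arm 3 (φ=240.0°): x'=-0.0729, y'=-0.0780
  A=0.2129, B=-0.4651, C=(l²−L²−A²−y'²−z²)/(2L)=-0.3317
  θ3 = atan2(B,A) + arccos(C/0.5115) = 1.1349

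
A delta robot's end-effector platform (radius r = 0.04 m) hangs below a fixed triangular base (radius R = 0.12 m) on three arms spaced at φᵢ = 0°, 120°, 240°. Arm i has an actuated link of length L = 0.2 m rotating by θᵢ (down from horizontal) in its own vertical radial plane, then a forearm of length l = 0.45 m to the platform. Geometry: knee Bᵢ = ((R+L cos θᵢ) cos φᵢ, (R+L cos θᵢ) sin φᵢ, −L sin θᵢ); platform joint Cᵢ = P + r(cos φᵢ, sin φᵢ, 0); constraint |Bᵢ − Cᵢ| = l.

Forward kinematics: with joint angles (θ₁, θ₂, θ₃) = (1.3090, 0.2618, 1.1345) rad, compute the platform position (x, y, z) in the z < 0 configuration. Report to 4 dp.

(-0.1535, 0.1706, -0.4966)

φ1=0.0°: virtual centre (0.1318, 0.0000, -0.1932), radius l
φ2=120.0°: virtual centre (-0.1366, 0.2366, -0.0518), radius l
O3 = (0.1645·cos240.0°, 0.1645·sin240.0°, -0.1813) = (-0.0823, -0.1425, -0.1813)
|O₂|²−|O₁|² = 0.0226;  |O₃|²−|O₁|² = 0.0052
plane₁₂: -0.5367x+0.4732y+0.2828z = 0.0226
Cramer: x(z) = -0.0251+0.2585z;  y(z) = 0.0193-0.3046z
into |P−O₁|² = l²: 1.1596z² + 0.2935z + -0.1402 = 0;  Δ = 0.7364;  z = -0.4966 or 0.2435 → z<0 root = -0.4966
x = -0.1535, y = 0.1706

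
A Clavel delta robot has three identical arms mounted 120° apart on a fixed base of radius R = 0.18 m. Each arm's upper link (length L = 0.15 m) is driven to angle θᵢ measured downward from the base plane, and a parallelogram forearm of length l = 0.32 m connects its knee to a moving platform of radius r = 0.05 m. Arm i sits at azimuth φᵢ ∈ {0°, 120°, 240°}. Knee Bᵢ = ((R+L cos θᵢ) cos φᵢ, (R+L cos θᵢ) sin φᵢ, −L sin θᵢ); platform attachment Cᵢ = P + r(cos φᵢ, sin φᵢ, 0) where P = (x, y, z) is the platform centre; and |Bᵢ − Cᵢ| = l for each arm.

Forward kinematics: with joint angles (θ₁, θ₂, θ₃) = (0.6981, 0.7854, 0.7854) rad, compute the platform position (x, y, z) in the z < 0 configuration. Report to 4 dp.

O1 = (0.2449·cos0.0°, 0.2449·sin0.0°, -0.0964) = (0.2449, 0.0000, -0.0964)
arm 2 at φ=120.0°: e+L cos θ2 = 0.2361;  O2 = (-0.1180, 0.2044, -0.1061)
O3 = (0.2361·cos240.0°, 0.2361·sin240.0°, -0.1061) = (-0.1180, -0.2044, -0.1061)
eliminate P² terms by subtracting sphere 1 from 2 and 3
linear system: -0.7259x+0.4089y = -0.0023−-0.0193z; -0.7259x+-0.4089y = -0.0023−-0.0193z
Cramer: x(z) = 0.0032-0.0266z;  y(z) = 0.0000+0.0000z
quadratic in z: (1.0007)z²+(0.2057)z+(-0.0347)=0, √Δ=0.4255 → z ∈ {-0.3154, 0.1098}; z = -0.3154 (taking z<0)
x = 0.0116, y = 0.0000

(0.0116, 0.0000, -0.3154)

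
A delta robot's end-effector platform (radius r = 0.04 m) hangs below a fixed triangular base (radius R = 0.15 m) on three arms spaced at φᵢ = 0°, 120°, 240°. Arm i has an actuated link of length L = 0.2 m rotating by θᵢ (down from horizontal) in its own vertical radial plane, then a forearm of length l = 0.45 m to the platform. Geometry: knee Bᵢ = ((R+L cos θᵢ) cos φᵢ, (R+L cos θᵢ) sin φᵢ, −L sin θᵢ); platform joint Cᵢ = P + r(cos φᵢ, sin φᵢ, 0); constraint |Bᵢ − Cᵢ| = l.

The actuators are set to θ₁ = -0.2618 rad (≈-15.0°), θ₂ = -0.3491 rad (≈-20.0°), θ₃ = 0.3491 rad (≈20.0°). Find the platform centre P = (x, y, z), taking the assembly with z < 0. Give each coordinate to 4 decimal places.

(0.0358, 0.0799, -0.3012)

φ1=0.0°: virtual centre (0.3032, 0.0000, 0.0518), radius l
arm 2 at φ=120.0°: (R−r)+L cos θ2 = 0.2979;  S2 = (-0.1490, 0.2580, 0.0684)
φ3=240.0°: virtual centre (-0.1490, -0.2580, -0.0684), radius l
subtract pairs → two planes through P
[-0.9043 0.5160 0.0333]·P = -0.0012;  [-0.9043 -0.5160 -0.2403]·P = -0.0012
Cramer: x(z) = 0.0013-0.1145z;  y(z) = 0.0000-0.2651z
sphere 1 gives Az²+Bz+C=0 with A=1.0834, B=-0.0344, C=-0.1087;  B²−4AC=0.4721;  roots -0.3012, 0.3330;  negative root z = -0.3012
x = 0.0358, y = 0.0799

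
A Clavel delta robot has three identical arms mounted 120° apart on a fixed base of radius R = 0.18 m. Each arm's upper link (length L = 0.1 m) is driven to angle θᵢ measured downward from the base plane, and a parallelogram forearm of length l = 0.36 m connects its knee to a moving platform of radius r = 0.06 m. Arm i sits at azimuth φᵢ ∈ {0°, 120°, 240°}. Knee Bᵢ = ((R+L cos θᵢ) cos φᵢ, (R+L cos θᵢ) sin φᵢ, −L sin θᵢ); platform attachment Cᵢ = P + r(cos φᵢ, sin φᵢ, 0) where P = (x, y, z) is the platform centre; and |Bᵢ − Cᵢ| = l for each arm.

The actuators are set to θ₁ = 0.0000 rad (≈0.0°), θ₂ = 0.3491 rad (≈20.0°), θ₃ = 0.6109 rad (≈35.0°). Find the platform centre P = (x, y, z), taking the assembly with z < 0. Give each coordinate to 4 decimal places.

φ1=0.0°: virtual centre (0.2200, 0.0000, 0.0000), radius l
arm 2 at φ=120.0°: (R−r)+L cos θ2 = 0.2140;  centre 2 = (-0.1070, 0.1853, -0.0342)
arm 3 at φ=240.0°: (R−r)+L cos θ3 = 0.2019;  centre 3 = (-0.1010, -0.1749, -0.0574)
subtract pairs → two planes through P
plane₁₂: -0.6540x+0.3706y+-0.0684z = -0.0014
det = 0.4666;  x = 0.0045+-0.1424z,  y = 0.0041+-0.0667z
into |P−centre ₁|² = l²: 1.0247z² + 0.0608z + -0.0832 = 0;  Δ = 0.3446;  z = -0.3161 or 0.2567 → z<0 root = -0.3161
x = 0.0495, y = 0.0252

(0.0495, 0.0252, -0.3161)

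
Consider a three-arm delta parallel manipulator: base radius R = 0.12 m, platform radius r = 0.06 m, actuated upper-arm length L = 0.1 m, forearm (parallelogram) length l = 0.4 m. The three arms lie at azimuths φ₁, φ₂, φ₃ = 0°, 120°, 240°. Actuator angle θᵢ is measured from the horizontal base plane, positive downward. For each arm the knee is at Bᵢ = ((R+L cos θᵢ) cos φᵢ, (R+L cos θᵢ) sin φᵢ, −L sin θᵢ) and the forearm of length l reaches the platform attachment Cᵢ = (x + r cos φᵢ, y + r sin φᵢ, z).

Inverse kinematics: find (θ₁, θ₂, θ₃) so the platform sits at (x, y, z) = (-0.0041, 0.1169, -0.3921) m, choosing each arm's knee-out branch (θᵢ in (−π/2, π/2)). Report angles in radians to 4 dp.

θ₁ = 0.4363, θ₂ = -0.0004, θ₃ = 0.7853

φ1=0.0° → target in arm frame (-0.0041, 0.1169)
  A=0.0641, B=-0.3921, C=(l²−L²−A²−y'²−z²)/(2L)=-0.1076
  √(A²+B²)=0.3973;  θ1 = -1.4088+1.8450 ≈ 0.4363
arm 2 (φ=120.0°): x'=0.1033, y'=-0.0549
  e−x'=-0.0433;  (l²−L²−(e−x')²−y'²−z²)/2L = -0.0432
  γ=atan2(-0.3921,-0.0433)=-1.6808;  ψ=arccos(-0.1094)=1.6804;  θ2=γ+ψ≈-0.0004
arm 3 (φ=240.0°): x'=-0.0992, y'=-0.0620
  e−x'=0.1592;  (l²−L²−(e−x')²−y'²−z²)/2L = -0.1646
  γ=atan2(-0.3921,0.1592)=-1.1851;  ψ=arccos(-0.3890)=1.9704;  θ3=γ+ψ≈0.7853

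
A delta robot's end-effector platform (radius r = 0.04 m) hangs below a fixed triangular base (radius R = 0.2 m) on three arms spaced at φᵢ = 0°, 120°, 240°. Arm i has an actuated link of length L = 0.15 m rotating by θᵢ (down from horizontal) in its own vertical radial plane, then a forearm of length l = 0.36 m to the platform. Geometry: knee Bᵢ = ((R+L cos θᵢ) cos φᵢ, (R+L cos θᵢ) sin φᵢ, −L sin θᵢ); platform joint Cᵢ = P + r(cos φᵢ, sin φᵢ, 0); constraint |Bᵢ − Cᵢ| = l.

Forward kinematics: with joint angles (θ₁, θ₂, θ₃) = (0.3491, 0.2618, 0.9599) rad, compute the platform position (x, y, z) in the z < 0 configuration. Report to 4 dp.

S1 = (0.3010·cos0.0°, 0.3010·sin0.0°, -0.0513) = (0.3010, 0.0000, -0.0513)
arm 2 at φ=120.0°: ρ2 = 0.3049;  S2 = (-0.1524, 0.2640, -0.0388)
φ3=240.0°: virtual centre (-0.1230, -0.2131, -0.1229), radius l
|S₂|²−|S₁|² = 0.0013;  |S₃|²−|S₁|² = -0.0176
[-0.9068 0.5281 0.0250]·P = 0.0013;  [-0.8479 -0.4262 -0.1431]·P = -0.0176
det = 0.8342;  x = 0.0105+-0.0778z,  y = 0.0204+-0.1810z
quadratic in z: (1.0388)z²+(0.1405)z+(-0.0422)=0, √Δ=0.4416 → z ∈ {-0.2801, 0.1449}; z = -0.2801 (taking z<0)
x = 0.0323, y = 0.0711

(0.0323, 0.0711, -0.2801)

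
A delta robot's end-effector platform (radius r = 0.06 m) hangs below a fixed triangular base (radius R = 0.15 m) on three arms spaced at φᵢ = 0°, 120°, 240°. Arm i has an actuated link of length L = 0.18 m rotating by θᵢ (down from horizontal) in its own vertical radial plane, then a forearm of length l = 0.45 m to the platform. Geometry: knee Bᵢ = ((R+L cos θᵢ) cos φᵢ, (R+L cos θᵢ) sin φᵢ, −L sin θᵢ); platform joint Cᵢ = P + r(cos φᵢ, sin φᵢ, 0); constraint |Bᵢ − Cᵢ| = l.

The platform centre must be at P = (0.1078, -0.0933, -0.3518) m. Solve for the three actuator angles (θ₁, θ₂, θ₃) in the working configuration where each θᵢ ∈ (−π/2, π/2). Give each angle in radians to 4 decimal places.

rotate P by −φ1: (0.1078, -0.0933, -0.3518)
  A cos θ + B sin θ = C:  -0.0178·cos θ + -0.3518·sin θ = 0.1037
  √(A²+B²)=0.3523;  θ1 = -1.6214+1.2721 ≈ -0.3492
arm 2 (φ=120.0°): x'=-0.1347, y'=-0.0467
  A cos θ + B sin θ = C:  0.2247·cos θ + -0.3518·sin θ = -0.0176
  θ2 = atan2(B,A) + arccos(C/0.4174) = 0.6106
rotate P by −φ3: (0.0269, 0.1400, -0.3518)
  A cos θ + B sin θ = C:  0.0631·cos θ + -0.3518·sin θ = 0.0632
  θ3 = atan2(B,A) + arccos(C/0.3574) = -0.0003

θ₁ = -0.3492, θ₂ = 0.6106, θ₃ = -0.0003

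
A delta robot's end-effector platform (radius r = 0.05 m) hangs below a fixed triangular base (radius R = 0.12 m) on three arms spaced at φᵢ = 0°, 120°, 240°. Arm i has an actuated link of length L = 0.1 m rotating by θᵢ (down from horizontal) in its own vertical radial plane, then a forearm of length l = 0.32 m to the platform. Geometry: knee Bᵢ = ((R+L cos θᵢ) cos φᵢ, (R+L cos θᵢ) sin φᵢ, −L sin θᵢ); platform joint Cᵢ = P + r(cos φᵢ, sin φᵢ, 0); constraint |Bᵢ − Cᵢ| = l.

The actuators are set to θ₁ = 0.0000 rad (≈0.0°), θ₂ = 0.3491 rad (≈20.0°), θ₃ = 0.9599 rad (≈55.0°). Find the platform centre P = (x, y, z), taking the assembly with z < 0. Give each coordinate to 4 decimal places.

S1 = (0.1700·cos0.0°, 0.1700·sin0.0°, 0.0000) = (0.1700, 0.0000, 0.0000)
S2 = (0.1640·cos120.0°, 0.1640·sin120.0°, -0.0342) = (-0.0820, 0.1420, -0.0342)
S3 = (0.1274·cos240.0°, 0.1274·sin240.0°, -0.0819) = (-0.0637, -0.1103, -0.0819)
eliminate P² terms by subtracting sphere 1 from 2 and 3
linear system: -0.5040x+0.2840y = -0.0008−-0.0684z; -0.4674x+-0.2206y = -0.0060−-0.1638z
det = 0.2439;  x = 0.0077+-0.2526z,  y = 0.0107+-0.2074z
into |P−S₁|² = l²: 1.1068z² + 0.0776z + -0.0759 = 0;  Δ = 0.3423;  z = -0.2993 or 0.2292 → z<0 root = -0.2993
x = 0.0833, y = 0.0728

(0.0833, 0.0728, -0.2993)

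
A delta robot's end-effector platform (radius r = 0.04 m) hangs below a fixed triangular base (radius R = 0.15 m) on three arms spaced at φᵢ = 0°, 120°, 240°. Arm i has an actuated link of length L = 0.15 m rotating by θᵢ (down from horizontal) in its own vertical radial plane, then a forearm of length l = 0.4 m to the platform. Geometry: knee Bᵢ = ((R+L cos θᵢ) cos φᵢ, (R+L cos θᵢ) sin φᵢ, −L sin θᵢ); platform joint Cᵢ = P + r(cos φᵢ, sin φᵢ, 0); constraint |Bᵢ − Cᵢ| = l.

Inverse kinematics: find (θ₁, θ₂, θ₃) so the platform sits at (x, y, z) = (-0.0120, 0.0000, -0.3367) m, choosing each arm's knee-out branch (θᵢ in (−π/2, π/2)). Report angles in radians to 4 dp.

φ1=0.0° → target in arm frame (-0.0120, 0.0000)
  A=0.1220, B=-0.3367, C=(l²−L²−A²−y'²−z²)/(2L)=0.0308
  γ=atan2(-0.3367,0.1220)=-1.2232;  ψ=arccos(0.0861)=1.4846;  θ1=γ+ψ≈0.2614
φ2=120.0° → target in arm frame (0.0060, 0.0104)
  A cos θ + B sin θ = C:  0.1040·cos θ + -0.3367·sin θ = 0.0440
  √(A²+B²)=0.3524;  θ2 = -1.2712+1.4455 ≈ 0.1743
φ3=240.0° → target in arm frame (0.0060, -0.0104)
  A=0.1040, B=-0.3367, C=(l²−L²−A²−y'²−z²)/(2L)=0.0440
  γ=atan2(-0.3367,0.1040)=-1.2712;  ψ=arccos(0.1249)=1.4455;  θ3=γ+ψ≈0.1743

θ₁ = 0.2614, θ₂ = 0.1743, θ₃ = 0.1743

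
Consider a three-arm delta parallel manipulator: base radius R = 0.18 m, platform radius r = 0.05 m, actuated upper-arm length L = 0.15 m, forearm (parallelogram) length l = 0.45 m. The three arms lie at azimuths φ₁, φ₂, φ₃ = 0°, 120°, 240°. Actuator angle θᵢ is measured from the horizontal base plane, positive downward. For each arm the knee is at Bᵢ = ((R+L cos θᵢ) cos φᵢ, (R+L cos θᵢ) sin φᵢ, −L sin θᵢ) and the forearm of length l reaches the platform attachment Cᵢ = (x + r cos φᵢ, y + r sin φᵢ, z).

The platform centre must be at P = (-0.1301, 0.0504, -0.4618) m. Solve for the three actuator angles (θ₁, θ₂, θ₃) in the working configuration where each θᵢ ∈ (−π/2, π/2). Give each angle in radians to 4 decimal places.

θ₁ = 1.2214, θ₂ = 0.3490, θ₃ = 0.6979

arm 1 (φ=0.0°): x'=-0.1301, y'=0.0504
  A=0.2601, B=-0.4618, C=(l²−L²−A²−y'²−z²)/(2L)=-0.3448
  √(A²+B²)=0.5300;  θ1 = -1.0579+2.2792 ≈ 1.2214
φ2=120.0° → target in arm frame (0.1087, 0.0875)
  e−x'=0.0213;  (l²−L²−(e−x')²−y'²−z²)/2L = -0.1379
  θ2 = atan2(B,A) + arccos(C/0.4623) = 0.3490
arm 3 (φ=240.0°): x'=0.0214, y'=-0.1379
  A=0.1086, B=-0.4618, C=(l²−L²−A²−y'²−z²)/(2L)=-0.2135
  √(A²+B²)=0.4744;  θ3 = -1.3398+2.0377 ≈ 0.6979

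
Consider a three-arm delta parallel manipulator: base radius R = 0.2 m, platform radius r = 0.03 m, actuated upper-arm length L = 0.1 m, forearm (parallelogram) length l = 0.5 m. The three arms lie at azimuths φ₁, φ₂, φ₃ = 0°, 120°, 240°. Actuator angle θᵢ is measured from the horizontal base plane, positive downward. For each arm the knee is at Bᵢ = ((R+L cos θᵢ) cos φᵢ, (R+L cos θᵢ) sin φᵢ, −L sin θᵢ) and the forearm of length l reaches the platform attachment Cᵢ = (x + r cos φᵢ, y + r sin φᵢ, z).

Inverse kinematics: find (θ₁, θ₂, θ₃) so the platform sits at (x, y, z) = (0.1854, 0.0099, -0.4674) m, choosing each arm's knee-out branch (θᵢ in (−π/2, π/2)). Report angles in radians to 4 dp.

arm 1 (φ=0.0°): x'=0.1854, y'=0.0099
  A cos θ + B sin θ = C:  -0.0154·cos θ + -0.4674·sin θ = 0.1060
  θ1 = atan2(B,A) + arccos(C/0.4677) = -0.2616
arm 2 (φ=120.0°): x'=-0.0841, y'=-0.1655
  A=0.2541, B=-0.4674, C=(l²−L²−A²−y'²−z²)/(2L)=-0.3522
  √(A²+B²)=0.5320;  θ2 = -1.0728+2.2943 ≈ 1.2215
arm 3 (φ=240.0°): x'=-0.1013, y'=0.1556
  A=0.2713, B=-0.4674, C=(l²−L²−A²−y'²−z²)/(2L)=-0.3813
  θ3 = atan2(B,A) + arccos(C/0.5404) = 1.3092

θ₁ = -0.2616, θ₂ = 1.2215, θ₃ = 1.3092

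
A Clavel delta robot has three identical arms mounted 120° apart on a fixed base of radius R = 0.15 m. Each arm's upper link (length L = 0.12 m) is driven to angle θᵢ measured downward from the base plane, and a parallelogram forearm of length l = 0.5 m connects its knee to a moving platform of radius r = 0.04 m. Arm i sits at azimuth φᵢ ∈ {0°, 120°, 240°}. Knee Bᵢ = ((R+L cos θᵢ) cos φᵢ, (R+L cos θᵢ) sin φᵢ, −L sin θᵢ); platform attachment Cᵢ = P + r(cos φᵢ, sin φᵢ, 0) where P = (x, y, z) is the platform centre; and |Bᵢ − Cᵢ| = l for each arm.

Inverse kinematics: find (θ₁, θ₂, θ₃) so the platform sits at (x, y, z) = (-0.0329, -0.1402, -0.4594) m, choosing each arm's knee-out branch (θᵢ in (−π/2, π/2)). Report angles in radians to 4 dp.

θ₁ = 0.4364, θ₂ = 0.6984, θ₃ = -0.2615

rotate P by −φ1: (-0.0329, -0.1402, -0.4594)
  A cos θ + B sin θ = C:  0.1429·cos θ + -0.4594·sin θ = -0.0647
  γ=atan2(-0.4594,0.1429)=-1.2692;  ψ=arccos(-0.1345)=1.7057;  θ1=γ+ψ≈0.4364
rotate P by −φ2: (-0.1050, 0.0986, -0.4594)
  A cos θ + B sin θ = C:  0.2150·cos θ + -0.4594·sin θ = -0.1307
  θ2 = atan2(B,A) + arccos(C/0.5072) = 0.6984
arm 3 (φ=240.0°): x'=0.1379, y'=0.0416
  e−x'=-0.0279;  (l²−L²−(e−x')²−y'²−z²)/2L = 0.0918
  √(A²+B²)=0.4602;  θ3 = -1.6314+1.3699 ≈ -0.2615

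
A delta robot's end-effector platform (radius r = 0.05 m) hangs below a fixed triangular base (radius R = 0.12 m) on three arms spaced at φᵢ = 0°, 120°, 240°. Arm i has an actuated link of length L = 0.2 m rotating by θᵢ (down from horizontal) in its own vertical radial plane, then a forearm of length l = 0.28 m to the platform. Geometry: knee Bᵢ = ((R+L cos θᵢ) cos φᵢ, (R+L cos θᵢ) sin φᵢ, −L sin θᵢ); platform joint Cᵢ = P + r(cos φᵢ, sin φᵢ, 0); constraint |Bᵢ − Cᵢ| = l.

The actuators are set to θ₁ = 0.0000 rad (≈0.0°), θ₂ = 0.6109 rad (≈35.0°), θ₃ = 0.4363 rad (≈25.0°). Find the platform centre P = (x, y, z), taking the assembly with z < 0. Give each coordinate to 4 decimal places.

φ1=0.0°: virtual centre (0.2700, 0.0000, 0.0000), radius l
φ2=120.0°: virtual centre (-0.1169, 0.2025, -0.1147), radius l
arm 3 at φ=240.0°: ρ3 = 0.2513;  centre 3 = (-0.1256, -0.2176, -0.0845)
|centre ₂|²−|centre ₁|² = -0.0051;  |centre ₃|²−|centre ₁|² = -0.0026
plane₁₂: -0.7738x+0.4050y+-0.2294z = -0.0051
det = 0.6572;  x = 0.0050+-0.2561z,  y = -0.0030+0.0772z
quadratic in z: (1.0715)z²+(0.1353)z+(-0.0081)=0, √Δ=0.2307 → z ∈ {-0.1708, 0.0445}; z = -0.1708 (taking z<0)
x = 0.0487, y = -0.0162

(0.0487, -0.0162, -0.1708)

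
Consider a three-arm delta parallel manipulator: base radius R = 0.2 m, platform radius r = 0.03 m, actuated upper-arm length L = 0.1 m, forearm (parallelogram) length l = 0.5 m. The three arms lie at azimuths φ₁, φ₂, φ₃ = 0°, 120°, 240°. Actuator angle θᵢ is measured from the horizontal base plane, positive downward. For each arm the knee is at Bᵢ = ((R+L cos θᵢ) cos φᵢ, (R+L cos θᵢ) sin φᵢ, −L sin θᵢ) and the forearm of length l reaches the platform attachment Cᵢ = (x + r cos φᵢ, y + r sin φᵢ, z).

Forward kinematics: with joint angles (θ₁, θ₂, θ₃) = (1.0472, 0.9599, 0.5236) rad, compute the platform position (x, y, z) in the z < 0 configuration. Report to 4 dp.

(-0.0401, -0.0494, -0.5108)

arm 1 at φ=0.0°: e+L cos θ1 = 0.2200;  centre 1 = (0.2200, 0.0000, -0.0866)
φ2=120.0°: virtual centre (-0.1137, 0.1969, -0.0819), radius l
φ3=240.0°: virtual centre (-0.1283, -0.2222, -0.0500), radius l
subtract pairs → two planes through P
plane₁₂: -0.6674x+0.3938y+0.0094z = 0.0025
Cramer: x(z) = -0.0105+0.0578z;  y(z) = -0.0115+0.0741z
sphere 1 gives Az²+Bz+C=0 with A=1.0088, B=0.1449, C=-0.1892;  B²−4AC=0.7846;  roots -0.5108, 0.3672;  negative root z = -0.5108
x = -0.0401, y = -0.0494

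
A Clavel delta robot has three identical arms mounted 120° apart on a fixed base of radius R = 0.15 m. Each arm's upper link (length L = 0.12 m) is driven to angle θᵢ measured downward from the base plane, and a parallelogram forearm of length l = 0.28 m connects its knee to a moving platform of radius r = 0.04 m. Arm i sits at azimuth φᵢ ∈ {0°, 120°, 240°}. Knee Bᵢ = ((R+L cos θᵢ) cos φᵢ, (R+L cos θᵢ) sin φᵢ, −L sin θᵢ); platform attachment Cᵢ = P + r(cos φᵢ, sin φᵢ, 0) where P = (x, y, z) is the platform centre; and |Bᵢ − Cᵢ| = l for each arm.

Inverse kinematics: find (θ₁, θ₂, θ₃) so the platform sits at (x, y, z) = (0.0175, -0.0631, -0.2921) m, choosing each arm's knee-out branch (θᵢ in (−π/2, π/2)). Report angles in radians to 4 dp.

θ₁ = 0.7852, θ₂ = 1.2220, θ₃ = 0.6110

arm 1 (φ=0.0°): x'=0.0175, y'=-0.0631
  A cos θ + B sin θ = C:  0.0925·cos θ + -0.2921·sin θ = -0.1411
  θ1 = atan2(B,A) + arccos(C/0.3064) = 0.7852
rotate P by −φ2: (-0.0634, 0.0164, -0.2921)
  A=0.1734, B=-0.2921, C=(l²−L²−A²−y'²−z²)/(2L)=-0.2152
  √(A²+B²)=0.3397;  θ2 = -1.0351+2.2570 ≈ 1.2220
rotate P by −φ3: (0.0459, 0.0467, -0.2921)
  A cos θ + B sin θ = C:  0.0641·cos θ + -0.2921·sin θ = -0.1151
  θ3 = atan2(B,A) + arccos(C/0.2991) = 0.6110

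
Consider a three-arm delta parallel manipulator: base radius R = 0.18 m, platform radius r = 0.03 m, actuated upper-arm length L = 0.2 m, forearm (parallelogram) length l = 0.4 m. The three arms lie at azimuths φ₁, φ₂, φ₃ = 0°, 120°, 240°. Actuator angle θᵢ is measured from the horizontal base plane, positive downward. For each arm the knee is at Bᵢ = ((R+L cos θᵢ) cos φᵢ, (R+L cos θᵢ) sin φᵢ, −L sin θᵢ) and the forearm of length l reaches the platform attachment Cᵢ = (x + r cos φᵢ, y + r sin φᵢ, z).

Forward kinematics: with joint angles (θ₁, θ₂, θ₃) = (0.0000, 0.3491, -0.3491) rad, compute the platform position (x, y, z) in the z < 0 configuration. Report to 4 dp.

(0.0035, -0.0455, -0.1946)

φ1=0.0°: virtual centre (0.3500, 0.0000, 0.0000), radius l
arm 2 at φ=120.0°: e+L cos θ2 = 0.3379;  S2 = (-0.1690, 0.2927, -0.0684)
φ3=240.0°: virtual centre (-0.1690, -0.2927, 0.0684), radius l
eliminate P² terms by subtracting sphere 1 from 2 and 3
linear system: -1.0379x+0.5853y = -0.0036−-0.1368z; -1.0379x+-0.5853y = -0.0036−0.1368z
det = 1.2151;  x = 0.0035+0.0000z,  y = 0.0000+0.2338z
quadratic in z: (1.0546)z²+(0.0000)z+(-0.0399)=0, √Δ=0.4104 → z ∈ {-0.1946, 0.1946}; z = -0.1946 (taking z<0)
x = 0.0035, y = -0.0455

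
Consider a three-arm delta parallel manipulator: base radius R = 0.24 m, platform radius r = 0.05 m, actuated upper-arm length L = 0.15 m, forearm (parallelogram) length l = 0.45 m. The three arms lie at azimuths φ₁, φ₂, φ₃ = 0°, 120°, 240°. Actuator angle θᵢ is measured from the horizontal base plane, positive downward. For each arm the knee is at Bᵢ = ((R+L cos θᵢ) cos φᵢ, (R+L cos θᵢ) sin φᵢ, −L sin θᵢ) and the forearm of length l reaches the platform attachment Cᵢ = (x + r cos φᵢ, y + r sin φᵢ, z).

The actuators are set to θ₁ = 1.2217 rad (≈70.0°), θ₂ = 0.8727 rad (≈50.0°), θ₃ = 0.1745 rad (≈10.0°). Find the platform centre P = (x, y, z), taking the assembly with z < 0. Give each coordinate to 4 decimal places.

(-0.1035, -0.0819, -0.4183)

arm 1 at φ=0.0°: ρ1 = 0.2413;  S1 = (0.2413, 0.0000, -0.1410)
φ2=120.0°: virtual centre (-0.1432, 0.2480, -0.1149), radius l
arm 3 at φ=240.0°: ρ3 = 0.3377;  S3 = (-0.1689, -0.2925, -0.0260)
subtract pairs → two planes through P
linear system: -0.7690x+0.4961y = 0.0171−0.0521z; -0.8203x+-0.5850y = 0.0366−0.2298z
det = 0.8568;  x = -0.0329+0.1686z,  y = -0.0165+0.1564z
into |P−S₁|² = l²: 1.0529z² + 0.1843z + -0.1072 = 0;  Δ = 0.4853;  z = -0.4183 or 0.2433 → z<0 root = -0.4183
x = -0.1035, y = -0.0819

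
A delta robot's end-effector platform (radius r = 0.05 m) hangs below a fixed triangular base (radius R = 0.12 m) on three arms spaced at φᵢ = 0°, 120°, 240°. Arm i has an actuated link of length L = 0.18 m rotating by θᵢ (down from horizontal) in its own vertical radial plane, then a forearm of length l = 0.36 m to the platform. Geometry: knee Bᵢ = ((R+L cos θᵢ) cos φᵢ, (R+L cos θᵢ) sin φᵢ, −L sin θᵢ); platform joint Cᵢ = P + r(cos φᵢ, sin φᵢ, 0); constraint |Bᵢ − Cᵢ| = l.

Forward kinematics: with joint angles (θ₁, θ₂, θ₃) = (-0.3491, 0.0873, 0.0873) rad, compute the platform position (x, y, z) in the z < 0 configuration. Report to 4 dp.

(0.0500, 0.0000, -0.2448)

φ1=0.0°: virtual centre (0.2391, 0.0000, 0.0616), radius l
φ2=120.0°: virtual centre (-0.1247, 0.2159, -0.0157), radius l
φ3=240.0°: virtual centre (-0.1247, -0.2159, -0.0157), radius l
subtract pairs → two planes through P
[-0.7276 0.4318 -0.1545]·P = 0.0014;  [-0.7276 -0.4318 -0.1545]·P = 0.0014
det = 0.6284;  x = -0.0020+-0.2124z,  y = 0.0000+0.0000z
into |P−S₁|² = l²: 1.0451z² + -0.0207z + -0.0677 = 0;  Δ = 0.2834;  z = -0.2448 or 0.2646 → z<0 root = -0.2448
x = 0.0500, y = 0.0000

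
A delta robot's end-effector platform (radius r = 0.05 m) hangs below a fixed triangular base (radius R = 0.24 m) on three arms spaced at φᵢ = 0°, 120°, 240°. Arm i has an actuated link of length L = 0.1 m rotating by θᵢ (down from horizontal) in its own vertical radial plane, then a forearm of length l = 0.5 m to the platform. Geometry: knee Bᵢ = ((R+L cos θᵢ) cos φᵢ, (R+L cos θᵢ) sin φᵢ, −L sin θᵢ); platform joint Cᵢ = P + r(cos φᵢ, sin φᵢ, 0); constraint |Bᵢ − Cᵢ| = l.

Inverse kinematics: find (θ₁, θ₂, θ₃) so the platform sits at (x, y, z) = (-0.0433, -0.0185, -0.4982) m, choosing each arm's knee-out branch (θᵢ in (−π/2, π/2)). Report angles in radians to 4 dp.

θ₁ = 1.0473, θ₂ = 0.7854, θ₃ = 0.6110

rotate P by −φ1: (-0.0433, -0.0185, -0.4982)
  e−x'=0.2333;  (l²−L²−(e−x')²−y'²−z²)/2L = -0.3149
  θ1 = atan2(B,A) + arccos(C/0.5501) = 1.0473
φ2=120.0° → target in arm frame (0.0056, 0.0467)
  A=0.1844, B=-0.4982, C=(l²−L²−A²−y'²−z²)/(2L)=-0.2219
  θ2 = atan2(B,A) + arccos(C/0.5312) = 0.7854
arm 3 (φ=240.0°): x'=0.0377, y'=-0.0282
  A=0.1523, B=-0.4982, C=(l²−L²−A²−y'²−z²)/(2L)=-0.1610
  θ3 = atan2(B,A) + arccos(C/0.5210) = 0.6110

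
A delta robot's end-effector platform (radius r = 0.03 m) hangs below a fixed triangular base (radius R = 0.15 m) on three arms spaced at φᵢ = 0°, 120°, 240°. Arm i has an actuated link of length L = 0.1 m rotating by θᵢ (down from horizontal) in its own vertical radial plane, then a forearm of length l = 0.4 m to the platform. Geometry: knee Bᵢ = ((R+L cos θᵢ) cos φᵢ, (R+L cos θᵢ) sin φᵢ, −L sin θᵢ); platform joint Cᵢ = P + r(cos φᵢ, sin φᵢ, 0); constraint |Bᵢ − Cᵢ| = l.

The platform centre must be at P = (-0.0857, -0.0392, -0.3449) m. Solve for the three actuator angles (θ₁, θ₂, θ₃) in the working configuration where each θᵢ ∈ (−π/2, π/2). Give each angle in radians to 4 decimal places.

θ₁ = 0.6979, θ₂ = 0.1746, θ₃ = -0.2617

arm 1 (φ=0.0°): x'=-0.0857, y'=-0.0392
  A cos θ + B sin θ = C:  0.2057·cos θ + -0.3449·sin θ = -0.0640
  θ1 = atan2(B,A) + arccos(C/0.4016) = 0.6979
φ2=120.0° → target in arm frame (0.0089, 0.0938)
  e−x'=0.1111;  (l²−L²−(e−x')²−y'²−z²)/2L = 0.0495
  γ=atan2(-0.3449,0.1111)=-1.2592;  ψ=arccos(0.1366)=1.4338;  θ2=γ+ψ≈0.1746
φ3=240.0° → target in arm frame (0.0768, -0.0546)
  A=0.0432, B=-0.3449, C=(l²−L²−A²−y'²−z²)/(2L)=0.1310
  √(A²+B²)=0.3476;  θ3 = -1.4462+1.1845 ≈ -0.2617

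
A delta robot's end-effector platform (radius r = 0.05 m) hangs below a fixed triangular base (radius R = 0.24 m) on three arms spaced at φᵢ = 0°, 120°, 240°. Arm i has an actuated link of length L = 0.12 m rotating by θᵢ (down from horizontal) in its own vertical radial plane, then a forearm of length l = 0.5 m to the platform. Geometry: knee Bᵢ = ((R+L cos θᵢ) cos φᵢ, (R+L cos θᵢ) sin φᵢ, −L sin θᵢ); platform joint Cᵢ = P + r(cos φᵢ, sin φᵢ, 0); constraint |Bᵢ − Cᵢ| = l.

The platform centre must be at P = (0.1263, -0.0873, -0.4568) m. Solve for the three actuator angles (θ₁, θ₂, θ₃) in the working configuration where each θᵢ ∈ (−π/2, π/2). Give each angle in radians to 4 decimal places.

rotate P by −φ1: (0.1263, -0.0873, -0.4568)
  A=0.0637, B=-0.4568, C=(l²−L²−A²−y'²−z²)/(2L)=0.0636
  √(A²+B²)=0.4612;  θ1 = -1.4322+1.4325 ≈ 0.0003
φ2=120.0° → target in arm frame (-0.1388, -0.0657)
  A=0.3288, B=-0.4568, C=(l²−L²−A²−y'²−z²)/(2L)=-0.3561
  γ=atan2(-0.4568,0.3288)=-0.9470;  ψ=arccos(-0.6327)=2.2559;  θ2=γ+ψ≈1.3089
rotate P by −φ3: (0.0125, 0.1530, -0.4568)
  A cos θ + B sin θ = C:  0.1775·cos θ + -0.4568·sin θ = -0.1167
  θ3 = atan2(B,A) + arccos(C/0.4901) = 0.6111

θ₁ = 0.0003, θ₂ = 1.3089, θ₃ = 0.6111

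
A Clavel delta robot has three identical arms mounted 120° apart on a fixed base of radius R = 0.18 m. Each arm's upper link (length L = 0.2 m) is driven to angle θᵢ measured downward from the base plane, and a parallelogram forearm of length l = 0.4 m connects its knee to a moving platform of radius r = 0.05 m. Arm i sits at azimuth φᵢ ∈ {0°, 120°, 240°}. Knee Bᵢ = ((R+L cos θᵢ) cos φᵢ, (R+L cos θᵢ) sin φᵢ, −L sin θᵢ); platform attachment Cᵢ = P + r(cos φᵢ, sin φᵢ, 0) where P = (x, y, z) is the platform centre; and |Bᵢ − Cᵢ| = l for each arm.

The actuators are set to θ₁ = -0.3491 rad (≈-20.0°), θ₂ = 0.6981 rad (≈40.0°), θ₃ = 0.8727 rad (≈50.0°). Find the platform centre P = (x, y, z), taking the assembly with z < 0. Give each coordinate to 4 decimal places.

(0.1496, 0.0262, -0.2935)

centre 1 = (0.3179·cos0.0°, 0.3179·sin0.0°, 0.0684) = (0.3179, 0.0000, 0.0684)
centre 2 = (0.2832·cos120.0°, 0.2832·sin120.0°, -0.1286) = (-0.1416, 0.2453, -0.1286)
φ3=240.0°: virtual centre (-0.1293, -0.2239, -0.1532), radius l
subtract pairs → two planes through P
plane₁₂: -0.9191x+0.4905y+-0.3939z = -0.0090
Cramer: x(z) = 0.0137-0.4632z;  y(z) = 0.0072-0.0647z
sphere 1 gives Az²+Bz+C=0 with A=1.2187, B=0.1441, C=-0.0627;  B²−4AC=0.3263;  roots -0.2935, 0.1753;  negative root z = -0.2935
x = 0.1496, y = 0.0262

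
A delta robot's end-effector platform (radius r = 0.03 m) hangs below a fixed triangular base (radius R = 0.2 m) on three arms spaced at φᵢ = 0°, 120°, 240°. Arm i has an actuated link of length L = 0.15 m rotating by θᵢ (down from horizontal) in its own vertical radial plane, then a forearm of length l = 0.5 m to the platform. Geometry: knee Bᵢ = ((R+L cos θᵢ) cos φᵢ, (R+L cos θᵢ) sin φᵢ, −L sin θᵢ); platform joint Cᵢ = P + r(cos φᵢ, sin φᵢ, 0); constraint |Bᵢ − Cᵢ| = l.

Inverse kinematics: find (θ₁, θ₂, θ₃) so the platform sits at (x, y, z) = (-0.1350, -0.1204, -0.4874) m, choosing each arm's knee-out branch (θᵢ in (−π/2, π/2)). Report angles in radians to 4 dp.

θ₁ = 1.3092, θ₂ = 0.9598, θ₃ = 0.0873

rotate P by −φ1: (-0.1350, -0.1204, -0.4874)
  e−x'=0.3050;  (l²−L²−(e−x')²−y'²−z²)/2L = -0.3919
  √(A²+B²)=0.5750;  θ1 = -1.0116+2.3208 ≈ 1.3092
φ2=120.0° → target in arm frame (-0.0368, 0.1771)
  e−x'=0.2068;  (l²−L²−(e−x')²−y'²−z²)/2L = -0.2806
  γ=atan2(-0.4874,0.2068)=-1.1696;  ψ=arccos(-0.5300)=2.1294;  θ2=γ+ψ≈0.9598
arm 3 (φ=240.0°): x'=0.1718, y'=-0.0567
  A cos θ + B sin θ = C:  -0.0018·cos θ + -0.4874·sin θ = -0.0443
  √(A²+B²)=0.4874;  θ3 = -1.5744+1.6617 ≈ 0.0873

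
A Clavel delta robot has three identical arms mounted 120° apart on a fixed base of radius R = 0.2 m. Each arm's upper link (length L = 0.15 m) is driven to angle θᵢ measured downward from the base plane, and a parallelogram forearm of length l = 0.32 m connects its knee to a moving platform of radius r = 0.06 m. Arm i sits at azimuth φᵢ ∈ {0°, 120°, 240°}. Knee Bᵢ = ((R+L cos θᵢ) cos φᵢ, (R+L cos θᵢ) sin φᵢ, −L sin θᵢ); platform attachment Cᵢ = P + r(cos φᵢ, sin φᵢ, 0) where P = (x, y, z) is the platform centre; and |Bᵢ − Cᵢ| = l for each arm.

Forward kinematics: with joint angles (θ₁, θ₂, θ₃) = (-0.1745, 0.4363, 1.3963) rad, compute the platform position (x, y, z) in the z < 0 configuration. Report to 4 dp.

arm 1 at φ=0.0°: e+L cos θ1 = 0.2877;  centre 1 = (0.2877, 0.0000, 0.0260)
centre 2 = (0.2759·cos120.0°, 0.2759·sin120.0°, -0.0634) = (-0.1380, 0.2390, -0.0634)
arm 3 at φ=240.0°: e+L cos θ3 = 0.1660;  centre 3 = (-0.0830, -0.1438, -0.1477)
|centre ₂|²−|centre ₁|² = -0.0033;  |centre ₃|²−|centre ₁|² = -0.0341
plane₁₂: -0.8514x+0.4780y+-0.1789z = -0.0033
det = 0.5993;  x = 0.0288+-0.3630z,  y = 0.0443+-0.2724z
quadratic in z: (1.2060)z²+(0.1118)z+(-0.0327)=0, √Δ=0.4126 → z ∈ {-0.2174, 0.1247}; z = -0.2174 (taking z<0)
x = 0.1077, y = 0.1036

(0.1077, 0.1036, -0.2174)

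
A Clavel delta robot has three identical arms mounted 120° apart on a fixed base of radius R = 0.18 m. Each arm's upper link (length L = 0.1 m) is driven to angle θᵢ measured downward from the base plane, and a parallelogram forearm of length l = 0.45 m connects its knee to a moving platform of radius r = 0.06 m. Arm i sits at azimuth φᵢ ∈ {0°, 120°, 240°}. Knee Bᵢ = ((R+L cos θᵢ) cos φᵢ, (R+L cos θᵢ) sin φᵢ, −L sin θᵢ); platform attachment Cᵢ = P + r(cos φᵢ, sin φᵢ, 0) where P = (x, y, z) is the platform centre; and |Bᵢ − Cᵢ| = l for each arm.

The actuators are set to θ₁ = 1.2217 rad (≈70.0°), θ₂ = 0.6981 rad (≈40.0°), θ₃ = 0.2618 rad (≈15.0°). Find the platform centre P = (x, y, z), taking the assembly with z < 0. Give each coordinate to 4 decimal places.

(-0.1091, -0.0525, -0.4551)

S1 = (0.1542·cos0.0°, 0.1542·sin0.0°, -0.0940) = (0.1542, 0.0000, -0.0940)
arm 2 at φ=120.0°: e+L cos θ2 = 0.1966;  S2 = (-0.0983, 0.1703, -0.0643)
arm 3 at φ=240.0°: e+L cos θ3 = 0.2166;  S3 = (-0.1083, -0.1876, -0.0259)
|S₂|²−|S₁|² = 0.0102;  |S₃|²−|S₁|² = 0.0150
[-0.5050 0.3405 0.0594]·P = 0.0102;  [-0.5250 -0.3751 0.1362]·P = 0.0150
Cramer: x(z) = -0.0242+0.1864z;  y(z) = -0.0060+0.1021z
into |P−S₁|² = l²: 1.0452z² + 0.1202z + -0.1618 = 0;  Δ = 0.6909;  z = -0.4551 or 0.3401 → z<0 root = -0.4551
x = -0.1091, y = -0.0525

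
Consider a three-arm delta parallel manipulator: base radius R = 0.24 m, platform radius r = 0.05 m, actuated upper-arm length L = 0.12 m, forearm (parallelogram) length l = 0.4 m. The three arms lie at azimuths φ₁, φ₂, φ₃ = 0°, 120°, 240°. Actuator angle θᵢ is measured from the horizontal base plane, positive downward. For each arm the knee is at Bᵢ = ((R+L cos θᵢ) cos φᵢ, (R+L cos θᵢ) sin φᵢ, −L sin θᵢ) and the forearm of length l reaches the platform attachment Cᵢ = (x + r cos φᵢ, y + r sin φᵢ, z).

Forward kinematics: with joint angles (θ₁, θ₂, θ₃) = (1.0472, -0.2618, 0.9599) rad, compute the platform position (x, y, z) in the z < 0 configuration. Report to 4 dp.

φ1=0.0°: virtual centre (0.2500, 0.0000, -0.1039), radius l
arm 2 at φ=120.0°: e+L cos θ2 = 0.3059;  S2 = (-0.1530, 0.2649, 0.0311)
φ3=240.0°: virtual centre (-0.1294, -0.2242, -0.0983), radius l
subtract pairs → two planes through P
linear system: -0.8059x+0.5299y = 0.0212−0.2700z; -0.7588x+-0.4483y = 0.0034−0.0113z
det = 0.7634;  x = -0.0148+0.1664z,  y = 0.0176+-0.2565z
sphere 1 gives Az²+Bz+C=0 with A=1.0935, B=0.1107, C=-0.0788;  B²−4AC=0.3568;  roots -0.3238, 0.2225;  negative root z = -0.3238
x = -0.0687, y = 0.1006

(-0.0687, 0.1006, -0.3238)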